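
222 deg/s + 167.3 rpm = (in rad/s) 21.39. Check: 1 deg/s = 0.017453293 rad/s, so 222 deg/s = 222 * 0.017453293 = 3.8746309 rad/s. 1 rpm = 0.10471976 rad/s, so 167.3 rpm = 167.3 * 0.10471976 = 17.519615 rad/s. Sum: 3.8746309 + 17.519615 = 21.394246 rad/s. Result: 21.394246 rad/s ≈ 21.39 rad/s (4 s.f.).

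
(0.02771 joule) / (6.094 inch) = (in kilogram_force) 0.01825. Check: 0.02771 joule = 0.02771 J. 1 inch = 0.0254 m, so 6.094 inch = 6.094 * 0.0254 = 0.1547876 m. Combine: 0.02771 J / 0.1547876 m = 0.17901951 N. 1 kilogram_force = 9.80665 N, so 0.17901951 N = 0.17901951 / 9.80665 = 0.018254909 kilogram_force ≈ 0.01825 kilogram_force (4 s.f.).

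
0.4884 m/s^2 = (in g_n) 0.0498. Check: 1 g_n = 9.80665 m/s^2, so 0.4884 m/s^2 = 0.4884 / 9.80665 = 0.04980294 g_n ≈ 0.0498 g_n (4 s.f.).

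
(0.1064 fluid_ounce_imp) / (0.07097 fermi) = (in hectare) 1 fluid_ounce_imp = 2.8413063e-05 m^3, so 0.1064 fluid_ounce_imp = 0.1064 * 2.8413063e-05 = 3.0231499e-06 m^3. 1 fermi = 1e-15 m, so 0.07097 fermi = 0.07097 * 1e-15 = 7.097e-17 m. Combine: 3.0231499e-06 m^3 / 7.097e-17 m = 4.2597574e+10 m^2. 1 hectare = 10000 m^2, so 4.2597574e+10 m^2 = 4.2597574e+10 / 10000 = 4259757.4 hectare ≈ 4.26e+06 hectare (4 s.f.). Final answer: 4.26e+06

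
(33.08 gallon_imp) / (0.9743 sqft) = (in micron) 1.661e+06. Check: 1 gallon_imp = 0.00454609 m^3, so 33.08 gallon_imp = 33.08 * 0.00454609 = 0.15038466 m^3. 1 sqft = 0.09290304 m^2, so 0.9743 sqft = 0.9743 * 0.09290304 = 0.090515432 m^2. Combine: 0.15038466 m^3 / 0.090515432 m^2 = 1.6614256 m. 1 micron = 1e-06 m, so 1.6614256 m = 1.6614256 / 1e-06 = 1661425.6 micron ≈ 1.661e+06 micron (4 s.f.).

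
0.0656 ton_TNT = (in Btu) 1 ton_TNT = 4.184e+09 J, so 0.0656 ton_TNT = 0.0656 * 4.184e+09 = 2.744704e+08 J. 1 Btu = 1055.0559 J, so 2.744704e+08 J = 2.744704e+08 / 1055.0559 = 260147.74 Btu ≈ 2.601e+05 Btu (4 s.f.). Final answer: 2.601e+05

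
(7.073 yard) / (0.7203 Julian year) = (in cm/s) 1 yard = 0.9144 m, so 7.073 yard = 7.073 * 0.9144 = 6.4675512 m. 1 Julian year = 31557600 s, so 0.7203 Julian year = 0.7203 * 31557600 = 22730939 s. Combine: 6.4675512 m / 22730939 s = 2.8452635e-07 m/s. 1 cm/s = 0.01 m/s, so 2.8452635e-07 m/s = 2.8452635e-07 / 0.01 = 2.8452635e-05 cm/s ≈ 2.845e-05 cm/s (4 s.f.). Final answer: 2.845e-05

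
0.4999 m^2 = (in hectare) 1 hectare = 10000 m^2, so 0.4999 m^2 = 0.4999 / 10000 = 4.999e-05 hectare. Final answer: 4.999e-05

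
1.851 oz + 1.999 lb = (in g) 959.2. Check: 1 oz = 0.028349523 kg, so 1.851 oz = 1.851 * 0.028349523 = 0.052474967 kg. 1 lb = 0.45359237 kg, so 1.999 lb = 1.999 * 0.45359237 = 0.90673115 kg. Sum: 0.052474967 + 0.90673115 = 0.95920611 kg. 1 g = 0.001 kg, so 0.95920611 kg = 0.95920611 / 0.001 = 959.20611 g ≈ 959.2 g (4 s.f.).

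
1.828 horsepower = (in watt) 1 horsepower = 745.69987 W, so 1.828 horsepower = 1.828 * 745.69987 = 1363.1394 W. 1363.1394 W = 1363.1394 watt ≈ 1363 watt (4 s.f.). Final answer: 1363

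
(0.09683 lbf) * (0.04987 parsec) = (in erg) 1 lbf = 4.4482216 N, so 0.09683 lbf = 0.09683 * 4.4482216 = 0.4307213 N. 1 parsec = 3.0856776e+16 m, so 0.04987 parsec = 0.04987 * 3.0856776e+16 = 1.5388274e+15 m. Combine: 0.4307213 N * 1.5388274e+15 m = 6.6280574e+14 J. 1 erg = 1e-07 J, so 6.6280574e+14 J = 6.6280574e+14 / 1e-07 = 6.6280574e+21 erg ≈ 6.628e+21 erg (4 s.f.). Final answer: 6.628e+21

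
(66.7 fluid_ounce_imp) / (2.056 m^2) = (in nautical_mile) 1 fluid_ounce_imp = 2.8413063e-05 m^3, so 66.7 fluid_ounce_imp = 66.7 * 2.8413063e-05 = 0.0018951513 m^3. 2.056 m^2 is already in m^2. Combine: 0.0018951513 m^3 / 2.056 m^2 = 0.00092176618 m. 1 nautical_mile = 1852 m, so 0.00092176618 m = 0.00092176618 / 1852 = 4.9771392e-07 nautical_mile ≈ 4.977e-07 nautical_mile (4 s.f.). Final answer: 4.977e-07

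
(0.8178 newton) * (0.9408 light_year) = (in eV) 4.543e+34. Check: 0.8178 newton = 0.8178 N. 1 light_year = 9.4607305e+15 m, so 0.9408 light_year = 0.9408 * 9.4607305e+15 = 8.9006552e+15 m. Combine: 0.8178 N * 8.9006552e+15 m = 7.2789558e+15 J. 1 eV = 1.6021766e-19 J, so 7.2789558e+15 J = 7.2789558e+15 / 1.6021766e-19 = 4.5431669e+34 eV ≈ 4.543e+34 eV (4 s.f.).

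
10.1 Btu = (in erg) 1 Btu = 1055.0559 J, so 10.1 Btu = 10.1 * 1055.0559 = 10656.064 J. 1 erg = 1e-07 J, so 10656.064 J = 10656.064 / 1e-07 = 1.0656064e+11 erg ≈ 1.066e+11 erg (4 s.f.). Final answer: 1.066e+11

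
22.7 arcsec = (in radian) 0.0001101. Check: 1 arcsec = 4.8481368e-06 rad, so 22.7 arcsec = 22.7 * 4.8481368e-06 = 0.00011005271 rad. 0.00011005271 rad = 0.00011005271 radian ≈ 0.0001101 radian (4 s.f.).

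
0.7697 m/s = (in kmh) 1 kmh = 0.27777778 m/s, so 0.7697 m/s = 0.7697 / 0.27777778 = 2.77092 kmh ≈ 2.771 kmh (4 s.f.). Final answer: 2.771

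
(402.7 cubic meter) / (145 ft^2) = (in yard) 402.7 cubic meter = 402.7 m^3. 1 ft^2 = 0.09290304 m^2, so 145 ft^2 = 145 * 0.09290304 = 13.470941 m^2. Combine: 402.7 m^3 / 13.470941 m^2 = 29.893977 m. 1 yard = 0.9144 m, so 29.893977 m = 29.893977 / 0.9144 = 32.692451 yard ≈ 32.69 yard (4 s.f.). Final answer: 32.69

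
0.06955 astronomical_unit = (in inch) 4.096e+11. Check: 1 astronomical_unit = 1.4959787e+11 m, so 0.06955 astronomical_unit = 0.06955 * 1.4959787e+11 = 1.0404532e+10 m. 1 inch = 0.0254 m, so 1.0404532e+10 m = 1.0404532e+10 / 0.0254 = 4.0962724e+11 inch ≈ 4.096e+11 inch (4 s.f.).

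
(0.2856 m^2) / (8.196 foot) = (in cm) 11.43. Check: 0.2856 m^2 is already in m^2. 1 foot = 0.3048 m, so 8.196 foot = 8.196 * 0.3048 = 2.4981408 m. Combine: 0.2856 m^2 / 2.4981408 m = 0.11432502 m. 1 cm = 0.01 m, so 0.11432502 m = 0.11432502 / 0.01 = 11.432502 cm ≈ 11.43 cm (4 s.f.).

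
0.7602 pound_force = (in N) 3.382. Check: 1 pound_force = 4.4482216 N, so 0.7602 pound_force = 0.7602 * 4.4482216 = 3.3815381 N. Result: 3.3815381 N ≈ 3.382 N (4 s.f.).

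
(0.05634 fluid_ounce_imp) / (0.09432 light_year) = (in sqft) 1.931e-20. Check: 1 fluid_ounce_imp = 2.8413063e-05 m^3, so 0.05634 fluid_ounce_imp = 0.05634 * 2.8413063e-05 = 1.6007919e-06 m^3. 1 light_year = 9.4607305e+15 m, so 0.09432 light_year = 0.09432 * 9.4607305e+15 = 8.923361e+14 m. Combine: 1.6007919e-06 m^3 / 8.923361e+14 m = 1.7939339e-21 m^2. 1 sqft = 0.09290304 m^2, so 1.7939339e-21 m^2 = 1.7939339e-21 / 0.09290304 = 1.9309743e-20 sqft ≈ 1.931e-20 sqft (4 s.f.).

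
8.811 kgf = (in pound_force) 1 kgf = 9.80665 N, so 8.811 kgf = 8.811 * 9.80665 = 86.406393 N. 1 pound_force = 4.4482216 N, so 86.406393 N = 86.406393 / 4.4482216 = 19.42493 pound_force ≈ 19.42 pound_force (4 s.f.). Final answer: 19.42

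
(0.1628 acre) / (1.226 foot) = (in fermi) 1.763e+18. Check: 1 acre = 4046.8564 m^2, so 0.1628 acre = 0.1628 * 4046.8564 = 658.82823 m^2. 1 foot = 0.3048 m, so 1.226 foot = 1.226 * 0.3048 = 0.3736848 m. Combine: 658.82823 m^2 / 0.3736848 m = 1763.0587 m. 1 fermi = 1e-15 m, so 1763.0587 m = 1763.0587 / 1e-15 = 1.7630587e+18 fermi ≈ 1.763e+18 fermi (4 s.f.).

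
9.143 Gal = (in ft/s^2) 0.3. Check: 1 Gal = 0.01 m/s^2, so 9.143 Gal = 9.143 * 0.01 = 0.09143 m/s^2. 1 ft/s^2 = 0.3048 m/s^2, so 0.09143 m/s^2 = 0.09143 / 0.3048 = 0.29996719 ft/s^2 ≈ 0.3 ft/s^2 (4 s.f.).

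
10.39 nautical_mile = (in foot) 6.313e+04. Check: 1 nautical_mile = 1852 m, so 10.39 nautical_mile = 10.39 * 1852 = 19242.28 m. 1 foot = 0.3048 m, so 19242.28 m = 19242.28 / 0.3048 = 63130.84 foot ≈ 6.313e+04 foot (4 s.f.).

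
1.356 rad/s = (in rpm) 1 rpm = 0.10471976 rad/s, so 1.356 rad/s = 1.356 / 0.10471976 = 12.948846 rpm ≈ 12.95 rpm (4 s.f.). Final answer: 12.95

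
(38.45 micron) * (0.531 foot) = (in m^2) 1 micron = 1e-06 m, so 38.45 micron = 38.45 * 1e-06 = 3.845e-05 m. 1 foot = 0.3048 m, so 0.531 foot = 0.531 * 0.3048 = 0.1618488 m. Combine: 3.845e-05 m * 0.1618488 m = 6.2230864e-06 m^2. Result: 6.2230864e-06 m^2 ≈ 6.223e-06 m^2 (4 s.f.). Final answer: 6.223e-06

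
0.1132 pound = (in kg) 0.05135. Check: 1 pound = 0.45359237 kg, so 0.1132 pound = 0.1132 * 0.45359237 = 0.051346656 kg. Result: 0.051346656 kg ≈ 0.05135 kg (4 s.f.).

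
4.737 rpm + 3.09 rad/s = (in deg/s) 1 rpm = 0.10471976 rad/s, so 4.737 rpm = 4.737 * 0.10471976 = 0.49605748 rad/s. 3.09 rad/s is already in rad/s. Sum: 0.49605748 + 3.09 = 3.5860575 rad/s. 1 deg/s = 0.017453293 rad/s, so 3.5860575 rad/s = 3.5860575 / 0.017453293 = 205.46596 deg/s ≈ 205.5 deg/s (4 s.f.). Final answer: 205.5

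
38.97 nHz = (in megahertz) 3.897e-14. Check: 1 nHz = 1e-09 Hz, so 38.97 nHz = 38.97 * 1e-09 = 3.897e-08 Hz. 1 megahertz = 1000000 Hz, so 3.897e-08 Hz = 3.897e-08 / 1000000 = 3.897e-14 megahertz.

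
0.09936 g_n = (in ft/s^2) 3.197. Check: 1 g_n = 9.80665 m/s^2, so 0.09936 g_n = 0.09936 * 9.80665 = 0.97438874 m/s^2. 1 ft/s^2 = 0.3048 m/s^2, so 0.97438874 m/s^2 = 0.97438874 / 0.3048 = 3.1968135 ft/s^2 ≈ 3.197 ft/s^2 (4 s.f.).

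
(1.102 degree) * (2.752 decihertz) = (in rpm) 0.05055. Check: 1 degree = 0.017453293 rad, so 1.102 degree = 1.102 * 0.017453293 = 0.019233528 rad. 1 decihertz = 0.1 Hz, so 2.752 decihertz = 2.752 * 0.1 = 0.2752 Hz. Combine: 0.019233528 rad * 0.2752 Hz = 0.005293067 rad/s. 1 rpm = 0.10471976 rad/s, so 0.005293067 rad/s = 0.005293067 / 0.10471976 = 0.050545067 rpm ≈ 0.05055 rpm (4 s.f.).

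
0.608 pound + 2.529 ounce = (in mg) 3.475e+05. Check: 1 pound = 0.45359237 kg, so 0.608 pound = 0.608 * 0.45359237 = 0.27578416 kg. 1 ounce = 0.028349523 kg, so 2.529 ounce = 2.529 * 0.028349523 = 0.071695944 kg. Sum: 0.27578416 + 0.071695944 = 0.3474801 kg. 1 mg = 1e-06 kg, so 0.3474801 kg = 0.3474801 / 1e-06 = 347480.1 mg ≈ 3.475e+05 mg (4 s.f.).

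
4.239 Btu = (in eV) 2.791e+22. Check: 1 Btu = 1055.0559 J, so 4.239 Btu = 4.239 * 1055.0559 = 4472.3818 J. 1 eV = 1.6021766e-19 J, so 4472.3818 J = 4472.3818 / 1.6021766e-19 = 2.7914411e+22 eV ≈ 2.791e+22 eV (4 s.f.).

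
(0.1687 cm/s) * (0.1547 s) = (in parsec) 1 cm/s = 0.01 m/s, so 0.1687 cm/s = 0.1687 * 0.01 = 0.001687 m/s. 0.1547 s is already in s. Combine: 0.001687 m/s * 0.1547 s = 0.0002609789 m. 1 parsec = 3.0856776e+16 m, so 0.0002609789 m = 0.0002609789 / 3.0856776e+16 = 8.4577501e-21 parsec ≈ 8.458e-21 parsec (4 s.f.). Final answer: 8.458e-21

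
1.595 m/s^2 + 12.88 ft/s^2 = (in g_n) 1.595 m/s^2 is already in m/s^2. 1 ft/s^2 = 0.3048 m/s^2, so 12.88 ft/s^2 = 12.88 * 0.3048 = 3.925824 m/s^2. Sum: 1.595 + 3.925824 = 5.520824 m/s^2. 1 g_n = 9.80665 m/s^2, so 5.520824 m/s^2 = 5.520824 / 9.80665 = 0.56296737 g_n ≈ 0.563 g_n (4 s.f.). Final answer: 0.563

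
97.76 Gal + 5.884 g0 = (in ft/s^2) 1 Gal = 0.01 m/s^2, so 97.76 Gal = 97.76 * 0.01 = 0.9776 m/s^2. 1 g0 = 9.80665 m/s^2, so 5.884 g0 = 5.884 * 9.80665 = 57.702329 m/s^2. Sum: 0.9776 + 57.702329 = 58.679929 m/s^2. 1 ft/s^2 = 0.3048 m/s^2, so 58.679929 m/s^2 = 58.679929 / 0.3048 = 192.51945 ft/s^2 ≈ 192.5 ft/s^2 (4 s.f.). Final answer: 192.5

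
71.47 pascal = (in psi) 0.01037. Check: 71.47 pascal = 71.47 Pa. 1 psi = 6894.7573 Pa, so 71.47 Pa = 71.47 / 6894.7573 = 0.010365847 psi ≈ 0.01037 psi (4 s.f.).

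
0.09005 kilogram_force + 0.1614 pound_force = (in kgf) 0.1633. Check: 1 kilogram_force = 9.80665 N, so 0.09005 kilogram_force = 0.09005 * 9.80665 = 0.88308883 N. 1 pound_force = 4.4482216 N, so 0.1614 pound_force = 0.1614 * 4.4482216 = 0.71794297 N. Sum: 0.88308883 + 0.71794297 = 1.6010318 N. 1 kgf = 9.80665 N, so 1.6010318 N = 1.6010318 / 9.80665 = 0.16325981 kgf ≈ 0.1633 kgf (4 s.f.).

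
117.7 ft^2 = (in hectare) 0.001093. Check: 1 ft^2 = 0.09290304 m^2, so 117.7 ft^2 = 117.7 * 0.09290304 = 10.934688 m^2. 1 hectare = 10000 m^2, so 10.934688 m^2 = 10.934688 / 10000 = 0.0010934688 hectare ≈ 0.001093 hectare (4 s.f.).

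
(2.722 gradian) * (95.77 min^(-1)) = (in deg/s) 1 gradian = 0.015707963 rad, so 2.722 gradian = 2.722 * 0.015707963 = 0.042757076 rad. 1 min^(-1) = 0.016666667 Hz, so 95.77 min^(-1) = 95.77 * 0.016666667 = 1.5961667 Hz. Combine: 0.042757076 rad * 1.5961667 Hz = 0.068247419 rad/s. 1 deg/s = 0.017453293 rad/s, so 0.068247419 rad/s = 0.068247419 / 0.017453293 = 3.9102891 deg/s ≈ 3.91 deg/s (4 s.f.). Final answer: 3.91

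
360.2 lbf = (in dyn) 1 lbf = 4.4482216 N, so 360.2 lbf = 360.2 * 4.4482216 = 1602.2494 N. 1 dyn = 1e-05 N, so 1602.2494 N = 1602.2494 / 1e-05 = 1.6022494e+08 dyn ≈ 1.602e+08 dyn (4 s.f.). Final answer: 1.602e+08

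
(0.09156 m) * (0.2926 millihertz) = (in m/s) 0.09156 m is already in m. 1 millihertz = 0.001 Hz, so 0.2926 millihertz = 0.2926 * 0.001 = 0.0002926 Hz. Combine: 0.09156 m * 0.0002926 Hz = 2.6790456e-05 m/s. Result: 2.6790456e-05 m/s ≈ 2.679e-05 m/s (4 s.f.). Final answer: 2.679e-05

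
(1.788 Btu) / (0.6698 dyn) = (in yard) 1 Btu = 1055.0559 J, so 1.788 Btu = 1.788 * 1055.0559 = 1886.4399 J. 1 dyn = 1e-05 N, so 0.6698 dyn = 0.6698 * 1e-05 = 6.698e-06 N. Combine: 1886.4399 J / 6.698e-06 N = 2.8164226e+08 m. 1 yard = 0.9144 m, so 2.8164226e+08 m = 2.8164226e+08 / 0.9144 = 3.0800772e+08 yard ≈ 3.08e+08 yard (4 s.f.). Final answer: 3.08e+08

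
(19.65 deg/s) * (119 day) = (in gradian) 1 deg/s = 0.017453293 rad/s, so 19.65 deg/s = 19.65 * 0.017453293 = 0.3429572 rad/s. 1 day = 86400 s, so 119 day = 119 * 86400 = 10281600 s. Combine: 0.3429572 rad/s * 10281600 s = 3526148.7 rad. 1 gradian = 0.015707963 rad, so 3526148.7 rad = 3526148.7 / 0.015707963 = 2.244816e+08 gradian ≈ 2.245e+08 gradian (4 s.f.). Final answer: 2.245e+08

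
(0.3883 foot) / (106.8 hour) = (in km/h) 1.108e-06. Check: 1 foot = 0.3048 m, so 0.3883 foot = 0.3883 * 0.3048 = 0.11835384 m. 1 hour = 3600 s, so 106.8 hour = 106.8 * 3600 = 384480 s. Combine: 0.11835384 m / 384480 s = 3.0782834e-07 m/s. 1 km/h = 0.27777778 m/s, so 3.0782834e-07 m/s = 3.0782834e-07 / 0.27777778 = 1.108182e-06 km/h ≈ 1.108e-06 km/h (4 s.f.).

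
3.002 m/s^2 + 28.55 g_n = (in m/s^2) 283. Check: 3.002 m/s^2 is already in m/s^2. 1 g_n = 9.80665 m/s^2, so 28.55 g_n = 28.55 * 9.80665 = 279.97986 m/s^2. Sum: 3.002 + 279.97986 = 282.98186 m/s^2. Result: 282.98186 m/s^2 ≈ 283 m/s^2 (4 s.f.).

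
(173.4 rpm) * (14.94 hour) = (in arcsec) 2.014e+11. Check: 1 rpm = 0.10471976 rad/s, so 173.4 rpm = 173.4 * 0.10471976 = 18.158406 rad/s. 1 hour = 3600 s, so 14.94 hour = 14.94 * 3600 = 53784 s. Combine: 18.158406 rad/s * 53784 s = 976631.68 rad. 1 arcsec = 4.8481368e-06 rad, so 976631.68 rad = 976631.68 / 4.8481368e-06 = 2.0144474e+11 arcsec ≈ 2.014e+11 arcsec (4 s.f.).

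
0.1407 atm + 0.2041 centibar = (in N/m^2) 1 atm = 101325 Pa, so 0.1407 atm = 0.1407 * 101325 = 14256.427 Pa. 1 centibar = 1000 Pa, so 0.2041 centibar = 0.2041 * 1000 = 204.1 Pa. Sum: 14256.427 + 204.1 = 14460.528 Pa. 14460.528 Pa = 14460.528 N/m^2 ≈ 1.446e+04 N/m^2 (4 s.f.). Final answer: 1.446e+04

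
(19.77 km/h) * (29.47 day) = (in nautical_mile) 1 km/h = 0.27777778 m/s, so 19.77 km/h = 19.77 * 0.27777778 = 5.4916667 m/s. 1 day = 86400 s, so 29.47 day = 29.47 * 86400 = 2546208 s. Combine: 5.4916667 m/s * 2546208 s = 13982926 m. 1 nautical_mile = 1852 m, so 13982926 m = 13982926 / 1852 = 7550.1758 nautical_mile ≈ 7550 nautical_mile (4 s.f.). Final answer: 7550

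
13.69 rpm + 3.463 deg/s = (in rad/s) 1 rpm = 0.10471976 rad/s, so 13.69 rpm = 13.69 * 0.10471976 = 1.4336134 rad/s. 1 deg/s = 0.017453293 rad/s, so 3.463 deg/s = 3.463 * 0.017453293 = 0.060440752 rad/s. Sum: 1.4336134 + 0.060440752 = 1.4940542 rad/s. Result: 1.4940542 rad/s ≈ 1.494 rad/s (4 s.f.). Final answer: 1.494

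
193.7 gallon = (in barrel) 1 gallon = 0.0037854118 m^3, so 193.7 gallon = 193.7 * 0.0037854118 = 0.73323426 m^3. 1 barrel = 0.15898729 m^3, so 0.73323426 m^3 = 0.73323426 / 0.15898729 = 4.6119048 barrel ≈ 4.612 barrel (4 s.f.). Final answer: 4.612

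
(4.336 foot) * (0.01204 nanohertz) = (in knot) 1 foot = 0.3048 m, so 4.336 foot = 4.336 * 0.3048 = 1.3216128 m. 1 nanohertz = 1e-09 Hz, so 0.01204 nanohertz = 0.01204 * 1e-09 = 1.204e-11 Hz. Combine: 1.3216128 m * 1.204e-11 Hz = 1.5912218e-11 m/s. 1 knot = 0.51444444 m/s, so 1.5912218e-11 m/s = 1.5912218e-11 / 0.51444444 = 3.0930878e-11 knot ≈ 3.093e-11 knot (4 s.f.). Final answer: 3.093e-11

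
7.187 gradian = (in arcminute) 388.1. Check: 1 gradian = 0.015707963 rad, so 7.187 gradian = 7.187 * 0.015707963 = 0.11289313 rad. 1 arcminute = 0.00029088821 rad, so 0.11289313 rad = 0.11289313 / 0.00029088821 = 388.098 arcminute ≈ 388.1 arcminute (4 s.f.).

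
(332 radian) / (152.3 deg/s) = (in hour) 332 radian = 332 rad. 1 deg/s = 0.017453293 rad/s, so 152.3 deg/s = 152.3 * 0.017453293 = 2.6581365 rad/s. Combine: 332 rad / 2.6581365 rad/s = 124.89953 s. 1 hour = 3600 s, so 124.89953 s = 124.89953 / 3600 = 0.034694315 hour ≈ 0.03469 hour (4 s.f.). Final answer: 0.03469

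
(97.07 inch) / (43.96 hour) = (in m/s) 1 inch = 0.0254 m, so 97.07 inch = 97.07 * 0.0254 = 2.465578 m. 1 hour = 3600 s, so 43.96 hour = 43.96 * 3600 = 158256 s. Combine: 2.465578 m / 158256 s = 1.5579681e-05 m/s. Result: 1.5579681e-05 m/s ≈ 1.558e-05 m/s (4 s.f.). Final answer: 1.558e-05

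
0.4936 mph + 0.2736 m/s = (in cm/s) 49.43. Check: 1 mph = 0.44704 m/s, so 0.4936 mph = 0.4936 * 0.44704 = 0.22065894 m/s. 0.2736 m/s is already in m/s. Sum: 0.22065894 + 0.2736 = 0.49425894 m/s. 1 cm/s = 0.01 m/s, so 0.49425894 m/s = 0.49425894 / 0.01 = 49.425894 cm/s ≈ 49.43 cm/s (4 s.f.).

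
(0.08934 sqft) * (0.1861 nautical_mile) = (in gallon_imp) 629.3. Check: 1 sqft = 0.09290304 m^2, so 0.08934 sqft = 0.08934 * 0.09290304 = 0.0082999576 m^2. 1 nautical_mile = 1852 m, so 0.1861 nautical_mile = 0.1861 * 1852 = 344.6572 m. Combine: 0.0082999576 m^2 * 344.6572 m = 2.8606401 m^3. 1 gallon_imp = 0.00454609 m^3, so 2.8606401 m^3 = 2.8606401 / 0.00454609 = 629.25286 gallon_imp ≈ 629.3 gallon_imp (4 s.f.).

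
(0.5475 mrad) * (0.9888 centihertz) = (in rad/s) 5.414e-06. Check: 1 mrad = 0.001 rad, so 0.5475 mrad = 0.5475 * 0.001 = 0.0005475 rad. 1 centihertz = 0.01 Hz, so 0.9888 centihertz = 0.9888 * 0.01 = 0.009888 Hz. Combine: 0.0005475 rad * 0.009888 Hz = 5.41368e-06 rad/s. Result: 5.41368e-06 rad/s ≈ 5.414e-06 rad/s (4 s.f.).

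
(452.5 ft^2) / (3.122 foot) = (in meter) 44.18. Check: 1 ft^2 = 0.09290304 m^2, so 452.5 ft^2 = 452.5 * 0.09290304 = 42.038626 m^2. 1 foot = 0.3048 m, so 3.122 foot = 3.122 * 0.3048 = 0.9515856 m. Combine: 42.038626 m^2 / 0.9515856 m = 44.17745 m. 44.17745 m = 44.17745 meter ≈ 44.18 meter (4 s.f.).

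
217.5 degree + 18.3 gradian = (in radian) 1 degree = 0.017453293 rad, so 217.5 degree = 217.5 * 0.017453293 = 3.7960911 rad. 1 gradian = 0.015707963 rad, so 18.3 gradian = 18.3 * 0.015707963 = 0.28745573 rad. Sum: 3.7960911 + 0.28745573 = 4.0835469 rad. 4.0835469 rad = 4.0835469 radian ≈ 4.084 radian (4 s.f.). Final answer: 4.084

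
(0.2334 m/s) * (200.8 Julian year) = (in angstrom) 1.479e+19. Check: 0.2334 m/s is already in m/s. 1 Julian year = 31557600 s, so 200.8 Julian year = 200.8 * 31557600 = 6.3367661e+09 s. Combine: 0.2334 m/s * 6.3367661e+09 s = 1.4790012e+09 m. 1 angstrom = 1e-10 m, so 1.4790012e+09 m = 1.4790012e+09 / 1e-10 = 1.4790012e+19 angstrom ≈ 1.479e+19 angstrom (4 s.f.).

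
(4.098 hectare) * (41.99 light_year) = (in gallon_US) 1 hectare = 10000 m^2, so 4.098 hectare = 4.098 * 10000 = 40980 m^2. 1 light_year = 9.4607305e+15 m, so 41.99 light_year = 41.99 * 9.4607305e+15 = 3.9725607e+17 m. Combine: 40980 m^2 * 3.9725607e+17 m = 1.6279554e+22 m^3. 1 gallon_US = 0.0037854118 m^3, so 1.6279554e+22 m^3 = 1.6279554e+22 / 0.0037854118 = 4.3006032e+24 gallon_US ≈ 4.301e+24 gallon_US (4 s.f.). Final answer: 4.301e+24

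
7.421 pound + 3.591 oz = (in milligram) 3.468e+06. Check: 1 pound = 0.45359237 kg, so 7.421 pound = 7.421 * 0.45359237 = 3.366109 kg. 1 oz = 0.028349523 kg, so 3.591 oz = 3.591 * 0.028349523 = 0.10180314 kg. Sum: 3.366109 + 0.10180314 = 3.4679121 kg. 1 milligram = 1e-06 kg, so 3.4679121 kg = 3.4679121 / 1e-06 = 3467912.1 milligram ≈ 3.468e+06 milligram (4 s.f.).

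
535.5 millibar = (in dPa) 5.355e+05. Check: 1 millibar = 100 Pa, so 535.5 millibar = 535.5 * 100 = 53550 Pa. 1 dPa = 0.1 Pa, so 53550 Pa = 53550 / 0.1 = 535500 dPa ≈ 5.355e+05 dPa (4 s.f.).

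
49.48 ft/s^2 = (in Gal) 1 ft/s^2 = 0.3048 m/s^2, so 49.48 ft/s^2 = 49.48 * 0.3048 = 15.081504 m/s^2. 1 Gal = 0.01 m/s^2, so 15.081504 m/s^2 = 15.081504 / 0.01 = 1508.1504 Gal ≈ 1508 Gal (4 s.f.). Final answer: 1508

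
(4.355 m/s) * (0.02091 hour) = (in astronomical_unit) 4.355 m/s is already in m/s. 1 hour = 3600 s, so 0.02091 hour = 0.02091 * 3600 = 75.276 s. Combine: 4.355 m/s * 75.276 s = 327.82698 m. 1 astronomical_unit = 1.4959787e+11 m, so 327.82698 m = 327.82698 / 1.4959787e+11 = 2.191388e-09 astronomical_unit ≈ 2.191e-09 astronomical_unit (4 s.f.). Final answer: 2.191e-09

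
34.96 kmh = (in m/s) 1 kmh = 0.27777778 m/s, so 34.96 kmh = 34.96 * 0.27777778 = 9.7111111 m/s. Result: 9.7111111 m/s ≈ 9.711 m/s (4 s.f.). Final answer: 9.711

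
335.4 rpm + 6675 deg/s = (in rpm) 1 rpm = 0.10471976 rad/s, so 335.4 rpm = 335.4 * 0.10471976 = 35.123006 rad/s. 1 deg/s = 0.017453293 rad/s, so 6675 deg/s = 6675 * 0.017453293 = 116.50073 rad/s. Sum: 35.123006 + 116.50073 = 151.62373 rad/s. 1 rpm = 0.10471976 rad/s, so 151.62373 rad/s = 151.62373 / 0.10471976 = 1447.9 rpm ≈ 1448 rpm (4 s.f.). Final answer: 1448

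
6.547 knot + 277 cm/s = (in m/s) 6.138. Check: 1 knot = 0.51444444 m/s, so 6.547 knot = 6.547 * 0.51444444 = 3.3680678 m/s. 1 cm/s = 0.01 m/s, so 277 cm/s = 277 * 0.01 = 2.77 m/s. Sum: 3.3680678 + 2.77 = 6.1380678 m/s. Result: 6.1380678 m/s ≈ 6.138 m/s (4 s.f.).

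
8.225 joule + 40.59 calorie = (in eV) 8.225 joule = 8.225 J. 1 calorie = 4.184 J, so 40.59 calorie = 40.59 * 4.184 = 169.82856 J. Sum: 8.225 + 169.82856 = 178.05356 J. 1 eV = 1.6021766e-19 J, so 178.05356 J = 178.05356 / 1.6021766e-19 = 1.1113229e+21 eV ≈ 1.111e+21 eV (4 s.f.). Final answer: 1.111e+21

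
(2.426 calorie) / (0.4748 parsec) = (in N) 6.928e-16. Check: 1 calorie = 4.184 J, so 2.426 calorie = 2.426 * 4.184 = 10.150384 J. 1 parsec = 3.0856776e+16 m, so 0.4748 parsec = 0.4748 * 3.0856776e+16 = 1.4650797e+16 m. Combine: 10.150384 J / 1.4650797e+16 m = 6.9282128e-16 N. Result: 6.9282128e-16 N ≈ 6.928e-16 N (4 s.f.).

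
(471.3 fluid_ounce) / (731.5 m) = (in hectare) 1.905e-09. Check: 1 fluid_ounce = 2.957353e-05 m^3, so 471.3 fluid_ounce = 471.3 * 2.957353e-05 = 0.013938004 m^3. 731.5 m is already in m. Combine: 0.013938004 m^3 / 731.5 m = 1.9054005e-05 m^2. 1 hectare = 10000 m^2, so 1.9054005e-05 m^2 = 1.9054005e-05 / 10000 = 1.9054005e-09 hectare ≈ 1.905e-09 hectare (4 s.f.).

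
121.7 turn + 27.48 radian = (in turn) 126.1. Check: 1 turn = 6.2831853 rad, so 121.7 turn = 121.7 * 6.2831853 = 764.66365 rad. 27.48 radian = 27.48 rad. Sum: 764.66365 + 27.48 = 792.14365 rad. 1 turn = 6.2831853 rad, so 792.14365 rad = 792.14365 / 6.2831853 = 126.07358 turn ≈ 126.1 turn (4 s.f.).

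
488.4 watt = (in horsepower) 488.4 watt = 488.4 W. 1 horsepower = 745.69987 W, so 488.4 W = 488.4 / 745.69987 = 0.65495519 horsepower ≈ 0.655 horsepower (4 s.f.). Final answer: 0.655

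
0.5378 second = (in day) 6.225e-06. Check: 0.5378 second = 0.5378 s. 1 day = 86400 s, so 0.5378 s = 0.5378 / 86400 = 6.224537e-06 day ≈ 6.225e-06 day (4 s.f.).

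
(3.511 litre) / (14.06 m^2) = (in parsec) 1 litre = 0.001 m^3, so 3.511 litre = 3.511 * 0.001 = 0.003511 m^3. 14.06 m^2 is already in m^2. Combine: 0.003511 m^3 / 14.06 m^2 = 0.0002497155 m. 1 parsec = 3.0856776e+16 m, so 0.0002497155 m = 0.0002497155 / 3.0856776e+16 = 8.0927284e-21 parsec ≈ 8.093e-21 parsec (4 s.f.). Final answer: 8.093e-21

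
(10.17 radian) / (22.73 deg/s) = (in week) 10.17 radian = 10.17 rad. 1 deg/s = 0.017453293 rad/s, so 22.73 deg/s = 22.73 * 0.017453293 = 0.39671334 rad/s. Combine: 10.17 rad / 0.39671334 rad/s = 25.635639 s. 1 week = 604800 s, so 25.635639 s = 25.635639 / 604800 = 4.2386969e-05 week ≈ 4.239e-05 week (4 s.f.). Final answer: 4.239e-05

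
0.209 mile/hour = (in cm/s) 1 mile/hour = 0.44704 m/s, so 0.209 mile/hour = 0.209 * 0.44704 = 0.09343136 m/s. 1 cm/s = 0.01 m/s, so 0.09343136 m/s = 0.09343136 / 0.01 = 9.343136 cm/s ≈ 9.343 cm/s (4 s.f.). Final answer: 9.343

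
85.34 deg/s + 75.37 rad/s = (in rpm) 734. Check: 1 deg/s = 0.017453293 rad/s, so 85.34 deg/s = 85.34 * 0.017453293 = 1.489464 rad/s. 75.37 rad/s is already in rad/s. Sum: 1.489464 + 75.37 = 76.859464 rad/s. 1 rpm = 0.10471976 rad/s, so 76.859464 rad/s = 76.859464 / 0.10471976 = 733.95382 rpm ≈ 734 rpm (4 s.f.).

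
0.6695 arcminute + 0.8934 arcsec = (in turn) 1 arcminute = 0.00029088821 rad, so 0.6695 arcminute = 0.6695 * 0.00029088821 = 0.00019474966 rad. 1 arcsec = 4.8481368e-06 rad, so 0.8934 arcsec = 0.8934 * 4.8481368e-06 = 4.3313254e-06 rad. Sum: 0.00019474966 + 4.3313254e-06 = 0.00019908098 rad. 1 turn = 6.2831853 rad, so 0.00019908098 rad = 0.00019908098 / 6.2831853 = 3.1684722e-05 turn ≈ 3.168e-05 turn (4 s.f.). Final answer: 3.168e-05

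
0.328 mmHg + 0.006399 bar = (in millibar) 6.836. Check: 1 mmHg = 133.32237 Pa, so 0.328 mmHg = 0.328 * 133.32237 = 43.729737 Pa. 1 bar = 100000 Pa, so 0.006399 bar = 0.006399 * 100000 = 639.9 Pa. Sum: 43.729737 + 639.9 = 683.62974 Pa. 1 millibar = 100 Pa, so 683.62974 Pa = 683.62974 / 100 = 6.8362974 millibar ≈ 6.836 millibar (4 s.f.).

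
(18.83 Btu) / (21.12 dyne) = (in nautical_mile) 1 Btu = 1055.0559 J, so 18.83 Btu = 18.83 * 1055.0559 = 19866.702 J. 1 dyne = 1e-05 N, so 21.12 dyne = 21.12 * 1e-05 = 0.0002112 N. Combine: 19866.702 J / 0.0002112 N = 94065822 m. 1 nautical_mile = 1852 m, so 94065822 m = 94065822 / 1852 = 50791.481 nautical_mile ≈ 5.079e+04 nautical_mile (4 s.f.). Final answer: 5.079e+04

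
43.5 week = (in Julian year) 1 week = 604800 s, so 43.5 week = 43.5 * 604800 = 26308800 s. 1 Julian year = 31557600 s, so 26308800 s = 26308800 / 31557600 = 0.83367556 Julian year ≈ 0.8337 Julian year (4 s.f.). Final answer: 0.8337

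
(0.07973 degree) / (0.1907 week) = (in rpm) 1.152e-07. Check: 1 degree = 0.017453293 rad, so 0.07973 degree = 0.07973 * 0.017453293 = 0.001391551 rad. 1 week = 604800 s, so 0.1907 week = 0.1907 * 604800 = 115335.36 s. Combine: 0.001391551 rad / 115335.36 s = 1.2065259e-08 rad/s. 1 rpm = 0.10471976 rad/s, so 1.2065259e-08 rad/s = 1.2065259e-08 / 0.10471976 = 1.1521474e-07 rpm ≈ 1.152e-07 rpm (4 s.f.).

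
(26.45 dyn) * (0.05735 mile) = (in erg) 2.441e+05. Check: 1 dyn = 1e-05 N, so 26.45 dyn = 26.45 * 1e-05 = 0.0002645 N. 1 mile = 1609.344 m, so 0.05735 mile = 0.05735 * 1609.344 = 92.295878 m. Combine: 0.0002645 N * 92.295878 m = 0.02441226 J. 1 erg = 1e-07 J, so 0.02441226 J = 0.02441226 / 1e-07 = 244122.6 erg ≈ 2.441e+05 erg (4 s.f.).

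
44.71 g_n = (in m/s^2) 1 g_n = 9.80665 m/s^2, so 44.71 g_n = 44.71 * 9.80665 = 438.45532 m/s^2. Result: 438.45532 m/s^2 ≈ 438.5 m/s^2 (4 s.f.). Final answer: 438.5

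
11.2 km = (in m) 1 km = 1000 m, so 11.2 km = 11.2 * 1000 = 11200 m. Result: 11200 m ≈ 1.12e+04 m (4 s.f.). Final answer: 1.12e+04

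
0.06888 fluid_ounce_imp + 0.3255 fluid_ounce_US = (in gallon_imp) 0.002548. Check: 1 fluid_ounce_imp = 2.8413063e-05 m^3, so 0.06888 fluid_ounce_imp = 0.06888 * 2.8413063e-05 = 1.9570917e-06 m^3. 1 fluid_ounce_US = 2.957353e-05 m^3, so 0.3255 fluid_ounce_US = 0.3255 * 2.957353e-05 = 9.6261839e-06 m^3. Sum: 1.9570917e-06 + 9.6261839e-06 = 1.1583276e-05 m^3. 1 gallon_imp = 0.00454609 m^3, so 1.1583276e-05 m^3 = 1.1583276e-05 / 0.00454609 = 0.0025479644 gallon_imp ≈ 0.002548 gallon_imp (4 s.f.).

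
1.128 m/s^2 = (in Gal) 112.8. Check: 1 Gal = 0.01 m/s^2, so 1.128 m/s^2 = 1.128 / 0.01 = 112.8 Gal.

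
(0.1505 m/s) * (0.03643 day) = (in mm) 0.1505 m/s is already in m/s. 1 day = 86400 s, so 0.03643 day = 0.03643 * 86400 = 3147.552 s. Combine: 0.1505 m/s * 3147.552 s = 473.70658 m. 1 mm = 0.001 m, so 473.70658 m = 473.70658 / 0.001 = 473706.58 mm ≈ 4.737e+05 mm (4 s.f.). Final answer: 4.737e+05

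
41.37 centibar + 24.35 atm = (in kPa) 2509. Check: 1 centibar = 1000 Pa, so 41.37 centibar = 41.37 * 1000 = 41370 Pa. 1 atm = 101325 Pa, so 24.35 atm = 24.35 * 101325 = 2467263.8 Pa. Sum: 41370 + 2467263.8 = 2508633.8 Pa. 1 kPa = 1000 Pa, so 2508633.8 Pa = 2508633.8 / 1000 = 2508.6337 kPa ≈ 2509 kPa (4 s.f.).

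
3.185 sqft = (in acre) 1 sqft = 0.09290304 m^2, so 3.185 sqft = 3.185 * 0.09290304 = 0.29589618 m^2. 1 acre = 4046.8564 m^2, so 0.29589618 m^2 = 0.29589618 / 4046.8564 = 7.3117539e-05 acre ≈ 7.312e-05 acre (4 s.f.). Final answer: 7.312e-05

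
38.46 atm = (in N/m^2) 1 atm = 101325 Pa, so 38.46 atm = 38.46 * 101325 = 3896959.5 Pa. 3896959.5 Pa = 3896959.5 N/m^2 ≈ 3.897e+06 N/m^2 (4 s.f.). Final answer: 3.897e+06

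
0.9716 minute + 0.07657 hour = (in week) 0.0005522. Check: 1 minute = 60 s, so 0.9716 minute = 0.9716 * 60 = 58.296 s. 1 hour = 3600 s, so 0.07657 hour = 0.07657 * 3600 = 275.652 s. Sum: 58.296 + 275.652 = 333.948 s. 1 week = 604800 s, so 333.948 s = 333.948 / 604800 = 0.0005521627 week ≈ 0.0005522 week (4 s.f.).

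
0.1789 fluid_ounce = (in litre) 1 fluid_ounce = 2.957353e-05 m^3, so 0.1789 fluid_ounce = 0.1789 * 2.957353e-05 = 5.2907044e-06 m^3. 1 litre = 0.001 m^3, so 5.2907044e-06 m^3 = 5.2907044e-06 / 0.001 = 0.0052907044 litre ≈ 0.005291 litre (4 s.f.). Final answer: 0.005291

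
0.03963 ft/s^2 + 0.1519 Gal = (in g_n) 1 ft/s^2 = 0.3048 m/s^2, so 0.03963 ft/s^2 = 0.03963 * 0.3048 = 0.012079224 m/s^2. 1 Gal = 0.01 m/s^2, so 0.1519 Gal = 0.1519 * 0.01 = 0.001519 m/s^2. Sum: 0.012079224 + 0.001519 = 0.013598224 m/s^2. 1 g_n = 9.80665 m/s^2, so 0.013598224 m/s^2 = 0.013598224 / 9.80665 = 0.0013866329 g_n ≈ 0.001387 g_n (4 s.f.). Final answer: 0.001387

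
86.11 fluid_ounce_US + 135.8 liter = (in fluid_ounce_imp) 1 fluid_ounce_US = 2.957353e-05 m^3, so 86.11 fluid_ounce_US = 86.11 * 2.957353e-05 = 0.0025465766 m^3. 1 liter = 0.001 m^3, so 135.8 liter = 135.8 * 0.001 = 0.1358 m^3. Sum: 0.0025465766 + 0.1358 = 0.13834658 m^3. 1 fluid_ounce_imp = 2.8413063e-05 m^3, so 0.13834658 m^3 = 0.13834658 / 2.8413063e-05 = 4869.1188 fluid_ounce_imp ≈ 4869 fluid_ounce_imp (4 s.f.). Final answer: 4869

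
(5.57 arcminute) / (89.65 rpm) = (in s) 0.0001726. Check: 1 arcminute = 0.00029088821 rad, so 5.57 arcminute = 5.57 * 0.00029088821 = 0.0016202473 rad. 1 rpm = 0.10471976 rad/s, so 89.65 rpm = 89.65 * 0.10471976 = 9.388126 rad/s. Combine: 0.0016202473 rad / 9.388126 rad/s = 0.00017258474 s. Result: 0.00017258474 s ≈ 0.0001726 s (4 s.f.).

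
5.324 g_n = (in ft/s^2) 171.3. Check: 1 g_n = 9.80665 m/s^2, so 5.324 g_n = 5.324 * 9.80665 = 52.210605 m/s^2. 1 ft/s^2 = 0.3048 m/s^2, so 52.210605 m/s^2 = 52.210605 / 0.3048 = 171.29463 ft/s^2 ≈ 171.3 ft/s^2 (4 s.f.).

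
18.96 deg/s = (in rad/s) 0.3309. Check: 1 deg/s = 0.017453293 rad/s, so 18.96 deg/s = 18.96 * 0.017453293 = 0.33091443 rad/s. Result: 0.33091443 rad/s ≈ 0.3309 rad/s (4 s.f.).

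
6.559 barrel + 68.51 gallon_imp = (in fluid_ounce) 4.579e+04. Check: 1 barrel = 0.15898729 m^3, so 6.559 barrel = 6.559 * 0.15898729 = 1.0427977 m^3. 1 gallon_imp = 0.00454609 m^3, so 68.51 gallon_imp = 68.51 * 0.00454609 = 0.31145263 m^3. Sum: 1.0427977 + 0.31145263 = 1.3542503 m^3. 1 fluid_ounce = 2.957353e-05 m^3, so 1.3542503 m^3 = 1.3542503 / 2.957353e-05 = 45792.65 fluid_ounce ≈ 4.579e+04 fluid_ounce (4 s.f.).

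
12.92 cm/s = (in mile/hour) 0.289. Check: 1 cm/s = 0.01 m/s, so 12.92 cm/s = 12.92 * 0.01 = 0.1292 m/s. 1 mile/hour = 0.44704 m/s, so 0.1292 m/s = 0.1292 / 0.44704 = 0.28901217 mile/hour ≈ 0.289 mile/hour (4 s.f.).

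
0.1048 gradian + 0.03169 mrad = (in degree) 0.09614. Check: 1 gradian = 0.015707963 rad, so 0.1048 gradian = 0.1048 * 0.015707963 = 0.0016461946 rad. 1 mrad = 0.001 rad, so 0.03169 mrad = 0.03169 * 0.001 = 3.169e-05 rad. Sum: 0.0016461946 + 3.169e-05 = 0.0016778846 rad. 1 degree = 0.017453293 rad, so 0.0016778846 rad = 0.0016778846 / 0.017453293 = 0.096135703 degree ≈ 0.09614 degree (4 s.f.).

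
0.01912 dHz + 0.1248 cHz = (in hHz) 1 dHz = 0.1 Hz, so 0.01912 dHz = 0.01912 * 0.1 = 0.001912 Hz. 1 cHz = 0.01 Hz, so 0.1248 cHz = 0.1248 * 0.01 = 0.001248 Hz. Sum: 0.001912 + 0.001248 = 0.00316 Hz. 1 hHz = 100 Hz, so 0.00316 Hz = 0.00316 / 100 = 3.16e-05 hHz. Final answer: 3.16e-05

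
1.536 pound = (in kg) 0.6967. Check: 1 pound = 0.45359237 kg, so 1.536 pound = 1.536 * 0.45359237 = 0.69671788 kg. Result: 0.69671788 kg ≈ 0.6967 kg (4 s.f.).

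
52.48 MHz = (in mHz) 5.248e+10. Check: 1 MHz = 1000000 Hz, so 52.48 MHz = 52.48 * 1000000 = 52480000 Hz. 1 mHz = 0.001 Hz, so 52480000 Hz = 52480000 / 0.001 = 5.248e+10 mHz.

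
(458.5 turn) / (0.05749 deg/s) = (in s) 2.871e+06. Check: 1 turn = 6.2831853 rad, so 458.5 turn = 458.5 * 6.2831853 = 2880.8405 rad. 1 deg/s = 0.017453293 rad/s, so 0.05749 deg/s = 0.05749 * 0.017453293 = 0.0010033898 rad/s. Combine: 2880.8405 rad / 0.0010033898 rad/s = 2871108 s. Result: 2871108 s ≈ 2.871e+06 s (4 s.f.).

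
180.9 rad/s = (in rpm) 1727. Check: 1 rpm = 0.10471976 rad/s, so 180.9 rad/s = 180.9 / 0.10471976 = 1727.4678 rpm ≈ 1727 rpm (4 s.f.).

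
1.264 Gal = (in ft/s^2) 0.04147. Check: 1 Gal = 0.01 m/s^2, so 1.264 Gal = 1.264 * 0.01 = 0.01264 m/s^2. 1 ft/s^2 = 0.3048 m/s^2, so 0.01264 m/s^2 = 0.01264 / 0.3048 = 0.041469816 ft/s^2 ≈ 0.04147 ft/s^2 (4 s.f.).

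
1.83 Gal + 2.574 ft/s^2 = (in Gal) 80.29. Check: 1 Gal = 0.01 m/s^2, so 1.83 Gal = 1.83 * 0.01 = 0.0183 m/s^2. 1 ft/s^2 = 0.3048 m/s^2, so 2.574 ft/s^2 = 2.574 * 0.3048 = 0.7845552 m/s^2. Sum: 0.0183 + 0.7845552 = 0.8028552 m/s^2. 1 Gal = 0.01 m/s^2, so 0.8028552 m/s^2 = 0.8028552 / 0.01 = 80.28552 Gal ≈ 80.29 Gal (4 s.f.).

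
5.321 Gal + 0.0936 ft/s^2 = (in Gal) 1 Gal = 0.01 m/s^2, so 5.321 Gal = 5.321 * 0.01 = 0.05321 m/s^2. 1 ft/s^2 = 0.3048 m/s^2, so 0.0936 ft/s^2 = 0.0936 * 0.3048 = 0.02852928 m/s^2. Sum: 0.05321 + 0.02852928 = 0.08173928 m/s^2. 1 Gal = 0.01 m/s^2, so 0.08173928 m/s^2 = 0.08173928 / 0.01 = 8.173928 Gal ≈ 8.174 Gal (4 s.f.). Final answer: 8.174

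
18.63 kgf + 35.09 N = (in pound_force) 1 kgf = 9.80665 N, so 18.63 kgf = 18.63 * 9.80665 = 182.69789 N. 35.09 N is already in N. Sum: 182.69789 + 35.09 = 217.78789 N. 1 pound_force = 4.4482216 N, so 217.78789 N = 217.78789 / 4.4482216 = 48.960665 pound_force ≈ 48.96 pound_force (4 s.f.). Final answer: 48.96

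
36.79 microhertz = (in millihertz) 1 microhertz = 1e-06 Hz, so 36.79 microhertz = 36.79 * 1e-06 = 3.679e-05 Hz. 1 millihertz = 0.001 Hz, so 3.679e-05 Hz = 3.679e-05 / 0.001 = 0.03679 millihertz. Final answer: 0.03679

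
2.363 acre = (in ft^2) 1.029e+05. Check: 1 acre = 4046.8564 m^2, so 2.363 acre = 2.363 * 4046.8564 = 9562.7217 m^2. 1 ft^2 = 0.09290304 m^2, so 9562.7217 m^2 = 9562.7217 / 0.09290304 = 102932.28 ft^2 ≈ 1.029e+05 ft^2 (4 s.f.).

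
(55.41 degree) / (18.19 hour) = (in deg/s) 0.0008462. Check: 1 degree = 0.017453293 rad, so 55.41 degree = 55.41 * 0.017453293 = 0.96708694 rad. 1 hour = 3600 s, so 18.19 hour = 18.19 * 3600 = 65484 s. Combine: 0.96708694 rad / 65484 s = 1.4768294e-05 rad/s. 1 deg/s = 0.017453293 rad/s, so 1.4768294e-05 rad/s = 1.4768294e-05 / 0.017453293 = 0.00084616089 deg/s ≈ 0.0008462 deg/s (4 s.f.).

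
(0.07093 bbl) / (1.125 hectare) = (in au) 6.701e-18. Check: 1 bbl = 0.15898729 m^3, so 0.07093 bbl = 0.07093 * 0.15898729 = 0.011276969 m^3. 1 hectare = 10000 m^2, so 1.125 hectare = 1.125 * 10000 = 11250 m^2. Combine: 0.011276969 m^3 / 11250 m^2 = 1.0023972e-06 m. 1 au = 1.4959787e+11 m, so 1.0023972e-06 m = 1.0023972e-06 / 1.4959787e+11 = 6.7006116e-18 au ≈ 6.701e-18 au (4 s.f.).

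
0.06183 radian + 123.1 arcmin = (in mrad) 0.06183 radian = 0.06183 rad. 1 arcmin = 0.00029088821 rad, so 123.1 arcmin = 123.1 * 0.00029088821 = 0.035808338 rad. Sum: 0.06183 + 0.035808338 = 0.097638338 rad. 1 mrad = 0.001 rad, so 0.097638338 rad = 0.097638338 / 0.001 = 97.638338 mrad ≈ 97.64 mrad (4 s.f.). Final answer: 97.64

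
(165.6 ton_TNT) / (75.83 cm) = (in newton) 1 ton_TNT = 4.184e+09 J, so 165.6 ton_TNT = 165.6 * 4.184e+09 = 6.928704e+11 J. 1 cm = 0.01 m, so 75.83 cm = 75.83 * 0.01 = 0.7583 m. Combine: 6.928704e+11 J / 0.7583 m = 9.1371542e+11 N. 9.1371542e+11 N = 9.1371542e+11 newton ≈ 9.137e+11 newton (4 s.f.). Final answer: 9.137e+11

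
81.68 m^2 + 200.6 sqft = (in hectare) 0.01003. Check: 81.68 m^2 is already in m^2. 1 sqft = 0.09290304 m^2, so 200.6 sqft = 200.6 * 0.09290304 = 18.63635 m^2. Sum: 81.68 + 18.63635 = 100.31635 m^2. 1 hectare = 10000 m^2, so 100.31635 m^2 = 100.31635 / 10000 = 0.010031635 hectare ≈ 0.01003 hectare (4 s.f.).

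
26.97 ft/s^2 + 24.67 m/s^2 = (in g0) 1 ft/s^2 = 0.3048 m/s^2, so 26.97 ft/s^2 = 26.97 * 0.3048 = 8.220456 m/s^2. 24.67 m/s^2 is already in m/s^2. Sum: 8.220456 + 24.67 = 32.890456 m/s^2. 1 g0 = 9.80665 m/s^2, so 32.890456 m/s^2 = 32.890456 / 9.80665 = 3.3538931 g0 ≈ 3.354 g0 (4 s.f.). Final answer: 3.354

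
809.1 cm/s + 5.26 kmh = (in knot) 1 cm/s = 0.01 m/s, so 809.1 cm/s = 809.1 * 0.01 = 8.091 m/s. 1 kmh = 0.27777778 m/s, so 5.26 kmh = 5.26 * 0.27777778 = 1.4611111 m/s. Sum: 8.091 + 1.4611111 = 9.5521111 m/s. 1 knot = 0.51444444 m/s, so 9.5521111 m/s = 9.5521111 / 0.51444444 = 18.567819 knot ≈ 18.57 knot (4 s.f.). Final answer: 18.57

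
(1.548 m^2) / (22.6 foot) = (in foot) 1.548 m^2 is already in m^2. 1 foot = 0.3048 m, so 22.6 foot = 22.6 * 0.3048 = 6.88848 m. Combine: 1.548 m^2 / 6.88848 m = 0.22472302 m. 1 foot = 0.3048 m, so 0.22472302 m = 0.22472302 / 0.3048 = 0.73728024 foot ≈ 0.7373 foot (4 s.f.). Final answer: 0.7373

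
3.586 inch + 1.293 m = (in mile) 0.00086. Check: 1 inch = 0.0254 m, so 3.586 inch = 3.586 * 0.0254 = 0.0910844 m. 1.293 m is already in m. Sum: 0.0910844 + 1.293 = 1.3840844 m. 1 mile = 1609.344 m, so 1.3840844 m = 1.3840844 / 1609.344 = 0.00086003017 mile ≈ 0.00086 mile (4 s.f.).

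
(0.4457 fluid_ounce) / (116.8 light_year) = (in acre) 1 fluid_ounce = 2.957353e-05 m^3, so 0.4457 fluid_ounce = 0.4457 * 2.957353e-05 = 1.3180922e-05 m^3. 1 light_year = 9.4607305e+15 m, so 116.8 light_year = 116.8 * 9.4607305e+15 = 1.1050133e+18 m. Combine: 1.3180922e-05 m^3 / 1.1050133e+18 m = 1.1928293e-23 m^2. 1 acre = 4046.8564 m^2, so 1.1928293e-23 m^2 = 1.1928293e-23 / 4046.8564 = 2.9475453e-27 acre ≈ 2.948e-27 acre (4 s.f.). Final answer: 2.948e-27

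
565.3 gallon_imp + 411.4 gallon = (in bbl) 25.96. Check: 1 gallon_imp = 0.00454609 m^3, so 565.3 gallon_imp = 565.3 * 0.00454609 = 2.5699047 m^3. 1 gallon = 0.0037854118 m^3, so 411.4 gallon = 411.4 * 0.0037854118 = 1.5573184 m^3. Sum: 2.5699047 + 1.5573184 = 4.1272231 m^3. 1 bbl = 0.15898729 m^3, so 4.1272231 m^3 = 4.1272231 / 0.15898729 = 25.959452 bbl ≈ 25.96 bbl (4 s.f.).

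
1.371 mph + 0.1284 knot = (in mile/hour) 1.519. Check: 1 mph = 0.44704 m/s, so 1.371 mph = 1.371 * 0.44704 = 0.61289184 m/s. 1 knot = 0.51444444 m/s, so 0.1284 knot = 0.1284 * 0.51444444 = 0.066054667 m/s. Sum: 0.61289184 + 0.066054667 = 0.67894651 m/s. 1 mile/hour = 0.44704 m/s, so 0.67894651 m/s = 0.67894651 / 0.44704 = 1.5187601 mile/hour ≈ 1.519 mile/hour (4 s.f.).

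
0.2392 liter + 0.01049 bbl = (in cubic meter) 1 liter = 0.001 m^3, so 0.2392 liter = 0.2392 * 0.001 = 0.0002392 m^3. 1 bbl = 0.15898729 m^3, so 0.01049 bbl = 0.01049 * 0.15898729 = 0.0016677767 m^3. Sum: 0.0002392 + 0.0016677767 = 0.0019069767 m^3. 0.0019069767 m^3 = 0.0019069767 cubic meter ≈ 0.001907 cubic meter (4 s.f.). Final answer: 0.001907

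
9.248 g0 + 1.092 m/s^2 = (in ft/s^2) 301.1. Check: 1 g0 = 9.80665 m/s^2, so 9.248 g0 = 9.248 * 9.80665 = 90.691899 m/s^2. 1.092 m/s^2 is already in m/s^2. Sum: 90.691899 + 1.092 = 91.783899 m/s^2. 1 ft/s^2 = 0.3048 m/s^2, so 91.783899 m/s^2 = 91.783899 / 0.3048 = 301.12828 ft/s^2 ≈ 301.1 ft/s^2 (4 s.f.).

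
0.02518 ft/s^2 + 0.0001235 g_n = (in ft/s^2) 0.02915. Check: 1 ft/s^2 = 0.3048 m/s^2, so 0.02518 ft/s^2 = 0.02518 * 0.3048 = 0.007674864 m/s^2. 1 g_n = 9.80665 m/s^2, so 0.0001235 g_n = 0.0001235 * 9.80665 = 0.0012111213 m/s^2. Sum: 0.007674864 + 0.0012111213 = 0.0088859853 m/s^2. 1 ft/s^2 = 0.3048 m/s^2, so 0.0088859853 m/s^2 = 0.0088859853 / 0.3048 = 0.029153495 ft/s^2 ≈ 0.02915 ft/s^2 (4 s.f.).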